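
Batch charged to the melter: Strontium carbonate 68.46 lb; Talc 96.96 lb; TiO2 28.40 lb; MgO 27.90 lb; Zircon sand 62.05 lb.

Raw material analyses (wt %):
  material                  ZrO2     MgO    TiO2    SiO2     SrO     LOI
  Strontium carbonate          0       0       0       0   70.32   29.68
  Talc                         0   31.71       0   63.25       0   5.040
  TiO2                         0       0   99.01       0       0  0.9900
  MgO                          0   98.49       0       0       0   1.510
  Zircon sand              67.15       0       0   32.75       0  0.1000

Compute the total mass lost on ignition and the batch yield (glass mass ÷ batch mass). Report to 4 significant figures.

Mid-chain values appear (rounded to four significant digits) at each printed step — all arithmetic carries exact precision end to end; a single rounding completes every reported figure; derived quantities are recomputed at exact precision (five oxide percentages, glass mass, LOI, the totals, yield) using the weight values on 257.8 lb of glass, as written in the problem or the answer.
Per-material ignition loss:
  Strontium carbonate: 68.46 × 0.2968 = 20.32 lb
  Talc: 96.96 × 0.05040 = 4.887 lb
  TiO2: 28.40 × 0.009900 = 0.2812 lb
  MgO: 27.90 × 0.01510 = 0.4213 lb
  Zircon sand: 62.05 × 0.001000 = 0.06205 lb
Total LOI = 25.97 lb
Glass = batch − LOI = 283.8 − 25.97 = 257.8 lb

LOI loss = 25.97 lb; glass = 257.8 lb; yield = 90.85%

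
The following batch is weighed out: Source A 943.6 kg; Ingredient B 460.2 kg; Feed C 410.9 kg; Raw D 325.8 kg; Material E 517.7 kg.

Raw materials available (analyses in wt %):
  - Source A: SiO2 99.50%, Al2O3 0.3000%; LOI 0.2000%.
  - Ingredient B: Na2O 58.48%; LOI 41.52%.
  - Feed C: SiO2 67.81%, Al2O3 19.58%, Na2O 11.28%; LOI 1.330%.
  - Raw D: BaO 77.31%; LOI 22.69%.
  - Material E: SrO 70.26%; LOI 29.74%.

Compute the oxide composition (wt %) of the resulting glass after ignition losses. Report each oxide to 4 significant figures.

Glass mass = 2232 kg (batch 2658 − LOI 426.3).
Composition: SiO2 54.55%, SrO 16.30%, BaO 11.29%, Al2O3 3.732%, Na2O 14.13%

The intermediate values are displayed rounded off to 4 significant figures between the steps. The working math keeps full float precision through the solve. A single rounding completes each reported number; derived quantities are computed in exact precision (five oxide percentages, yield, glass mass, ignition loss, the totals) starting from the weights per 2232 kg of glass as given in the question or the answer.
Delivered oxide masses:
  SiO2: 943.6·0.9950 + 410.9·0.6781 = 1218 kg
  SrO: 517.7·0.7026 = 363.7 kg
  BaO: 325.8·0.7731 = 251.9 kg
  Al2O3: 943.6·0.003000 + 410.9·0.1958 = 83.29 kg
  Na2O: 460.2·0.5848 + 410.9·0.1128 = 315.5 kg
LOI: 943.6·0.002000 + 460.2·0.4152 + 410.9·0.01330 + 325.8·0.2269 + 517.7·0.2974 = 426.3 kg
Glass mass = batch − LOI = 2658 − 426.3 = 2232 kg (= Σ oxide masses)
each oxide over glass, ×100, is wt %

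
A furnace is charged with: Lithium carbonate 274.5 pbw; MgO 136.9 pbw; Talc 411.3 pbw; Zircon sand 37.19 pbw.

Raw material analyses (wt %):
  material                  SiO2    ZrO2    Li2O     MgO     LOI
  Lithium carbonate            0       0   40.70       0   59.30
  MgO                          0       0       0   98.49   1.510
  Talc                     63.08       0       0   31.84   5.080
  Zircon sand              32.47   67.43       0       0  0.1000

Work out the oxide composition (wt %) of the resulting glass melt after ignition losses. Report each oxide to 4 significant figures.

Mid-chain values are displayed with 4-significant-figure rounding between the steps — the working math keeps exact precision from start to finish. Each reported figure takes just one rounding. The derived quantities are carried using the weight values on 674.1 pbw of glass at full float precision (totals, LOI, glass mass, four oxide percentages, yield), as given in the problem or answer text.
Delivered oxide masses:
  SiO2: 411.3·0.6308 + 37.19·0.3247 = 271.5 pbw
  ZrO2: 37.19·0.6743 = 25.08 pbw
  Li2O: 274.5·0.4070 = 111.7 pbw
  MgO: 136.9·0.9849 + 411.3·0.3184 = 265.8 pbw
LOI: 274.5·0.5930 + 136.9·0.01510 + 411.3·0.05080 + 37.19·0.001000 = 185.8 pbw
Glass = total batch minus LOI = 859.9 − 185.8 = 674.1 pbw (matching Σ of the oxides)
each oxide over glass, ×100, is wt %

Glass mass = 674.1 pbw (batch 859.9 − LOI 185.8).
Composition: SiO2 40.28%, ZrO2 3.720%, Li2O 16.57%, MgO 39.43%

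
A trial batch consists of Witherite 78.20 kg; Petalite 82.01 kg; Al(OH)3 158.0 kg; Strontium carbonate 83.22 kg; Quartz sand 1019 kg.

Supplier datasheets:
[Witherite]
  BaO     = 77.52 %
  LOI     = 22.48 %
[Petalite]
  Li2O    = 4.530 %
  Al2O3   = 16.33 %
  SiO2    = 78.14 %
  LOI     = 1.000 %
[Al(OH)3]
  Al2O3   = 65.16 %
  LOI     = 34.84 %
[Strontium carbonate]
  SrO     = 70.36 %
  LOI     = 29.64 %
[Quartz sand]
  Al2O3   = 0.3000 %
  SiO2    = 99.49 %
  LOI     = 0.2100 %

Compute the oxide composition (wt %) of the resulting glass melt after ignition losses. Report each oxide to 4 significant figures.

Glass mass = 1320 kg (batch 1420 − LOI 100.3).
Composition: Li2O 0.2814%, Al2O3 9.044%, SrO 4.435%, BaO 4.592%, SiO2 81.65%

In-progress results appear rounded to 4 significant figures as written — exact precision is kept at each step; each reported value receives exactly one rounding. All derived quantities (LOI, net glass mass, yield, five oxide percentages, totals) are carried using the weight values at 1320 kg of glass in full float precision, as given in the question or the answer.
Oxide-by-oxide delivered mass:
  Li2O: 82.01·0.04530 = 3.715 kg
  Al2O3: 82.01·0.1633 + 158.0·0.6516 + 1019·0.003000 = 119.4 kg
  SrO: 83.22·0.7036 = 58.55 kg
  BaO: 78.20·0.7752 = 60.62 kg
  SiO2: 82.01·0.7814 + 1019·0.9949 = 1078 kg
LOI: 78.20·0.2248 + 82.01·0.01000 + 158.0·0.3484 + 83.22·0.2964 + 1019·0.002100 = 100.3 kg
batch − LOI leaves glass = 1420 − 100.3 = 1320 kg (consistent with Σ oxide mass)
wt % = oxide mass / glass mass × 100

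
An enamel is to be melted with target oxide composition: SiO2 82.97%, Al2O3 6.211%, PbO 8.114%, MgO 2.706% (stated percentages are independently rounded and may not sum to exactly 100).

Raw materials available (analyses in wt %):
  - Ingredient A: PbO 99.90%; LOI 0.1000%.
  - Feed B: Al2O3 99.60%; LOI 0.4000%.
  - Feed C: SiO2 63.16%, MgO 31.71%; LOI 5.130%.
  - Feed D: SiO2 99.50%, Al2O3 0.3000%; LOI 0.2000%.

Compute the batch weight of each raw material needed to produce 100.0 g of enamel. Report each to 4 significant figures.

Batch per 100.0 g enamel:
  Ingredient A: 8.122 g
  Feed B: 6.001 g
  Feed C: 8.534 g
  Feed D: 77.97 g
Total batch = 100.6 g; LOI loss = 0.6259 g; yield = 99.38%

Each numeric step holds full precision through the solve — working values are shown rounded to 4 significant digits within the worked lines — every reported value sees exactly one rounding — the derived quantities, including totals, net glass mass, LOI, the four compositions, the yield, are recomputed starting from the weights at 100.0 g of glass in full float precision, as given in question or answer.
Oxide-by-oxide targets in 100.0 g enamel:
  SiO2: 82.97% × 100.0 = 82.97 g
  Al2O3: 6.211% × 100.0 = 6.211 g
  PbO: 8.114% × 100.0 = 8.114 g
  MgO: 2.706% × 100.0 = 2.706 g
Mass-balance tally per oxide given the weights on record, per the basis as stated (every target is met by its sum once rounding is allowed for):
  SiO2: 8.534·0.6316 + 77.97·0.9950 = 82.97 g (target 82.97 g)
  Al2O3: 6.001·0.9960 + 77.97·0.003000 = 6.211 g (target 6.211 g)
  PbO: 8.122·0.9990 = 8.114 g (target 8.114 g)
  MgO: 8.534·0.3171 = 2.706 g (target 2.706 g)
Auditing the glass mass value: net batch after ignition = 100.0 g (per-oxide target masses sum to 100.0 g; with the basis standing at 100.0 g — deltas are rounding alone).
Adding the batch up: Σ batch = 100.6 g; ignition loss, Σ(batch × LOI) = 0.6259 g; yield: glass divided by total = 99.38%.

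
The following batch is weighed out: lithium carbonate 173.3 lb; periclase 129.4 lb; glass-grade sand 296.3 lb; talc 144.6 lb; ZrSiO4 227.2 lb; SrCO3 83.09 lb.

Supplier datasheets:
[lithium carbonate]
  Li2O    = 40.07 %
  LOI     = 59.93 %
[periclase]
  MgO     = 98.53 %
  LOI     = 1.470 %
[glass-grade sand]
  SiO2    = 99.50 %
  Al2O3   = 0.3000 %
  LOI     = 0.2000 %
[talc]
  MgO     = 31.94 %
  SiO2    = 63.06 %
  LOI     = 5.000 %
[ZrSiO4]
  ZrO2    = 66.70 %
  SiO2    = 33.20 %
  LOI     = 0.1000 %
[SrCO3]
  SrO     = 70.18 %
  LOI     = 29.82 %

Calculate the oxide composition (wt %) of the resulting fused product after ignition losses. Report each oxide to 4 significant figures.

In-progress results appear rounded to 4 significant figures across the worked steps; the working math keeps exact precision from first step to last — every reported value takes just one rounding — the derived quantities, including the totals, the six compositions, glass mass, ignition loss, the yield, are rebuilt from the batch weights for 915.3 lb of glass in exact precision as set out in problem or answer.
Oxide masses out of the charge:
  ZrO2: 227.2·0.6670 = 151.5 lb
  MgO: 129.4·0.9853 + 144.6·0.3194 = 173.7 lb
  SrO: 83.09·0.7018 = 58.31 lb
  SiO2: 296.3·0.9950 + 144.6·0.6306 + 227.2·0.3320 = 461.4 lb
  Al2O3: 296.3·0.003000 = 0.8889 lb
  Li2O: 173.3·0.4007 = 69.44 lb
LOI: 173.3·0.5993 + 129.4·0.01470 + 296.3·0.002000 + 144.6·0.05000 + 227.2·0.001000 + 83.09·0.2982 = 138.6 lb
Resulting glass, batch − LOI: 1054 − 138.6 = 915.3 lb (= Σ oxide masses)
wt % = 100 × oxide mass / glass mass

Glass mass = 915.3 lb (batch 1054 − LOI 138.6).
Composition: ZrO2 16.56%, MgO 18.98%, SrO 6.371%, SiO2 50.41%, Al2O3 0.09712%, Li2O 7.587%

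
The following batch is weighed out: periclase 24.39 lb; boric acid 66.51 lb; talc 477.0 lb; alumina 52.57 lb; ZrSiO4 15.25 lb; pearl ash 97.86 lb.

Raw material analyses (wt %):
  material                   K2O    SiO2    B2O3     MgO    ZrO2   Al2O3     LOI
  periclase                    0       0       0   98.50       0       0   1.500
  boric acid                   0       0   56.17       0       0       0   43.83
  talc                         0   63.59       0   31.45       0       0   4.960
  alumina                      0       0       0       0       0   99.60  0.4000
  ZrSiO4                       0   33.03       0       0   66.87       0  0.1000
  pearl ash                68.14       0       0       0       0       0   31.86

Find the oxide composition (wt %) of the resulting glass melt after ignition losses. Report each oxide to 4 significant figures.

Glass mass = 649.0 lb (batch 733.6 − LOI 84.58).
Composition: K2O 10.27%, SiO2 47.51%, B2O3 5.756%, MgO 26.82%, ZrO2 1.571%, Al2O3 8.068%

Working values are shown with 4-significant-figure rounding between the steps. Full precision is carried all the way through — each reported result is rounded once only. All derived quantities, which include the totals, the six compositions, the yield, glass mass, ignition loss, are carried at full precision, as written in the problem or answer text, using the weight values at 649.0 lb of glass.
Per-oxide mass from batch:
  K2O: 97.86·0.6814 = 66.68 lb
  SiO2: 477.0·0.6359 + 15.25·0.3303 = 308.4 lb
  B2O3: 66.51·0.5617 = 37.36 lb
  MgO: 24.39·0.9850 + 477.0·0.3145 = 174.0 lb
  ZrO2: 15.25·0.6687 = 10.20 lb
  Al2O3: 52.57·0.9960 = 52.36 lb
LOI: 24.39·0.01500 + 66.51·0.4383 + 477.0·0.04960 + 52.57·0.004000 + 15.25·0.001000 + 97.86·0.3186 = 84.58 lb
Resulting glass, batch − LOI: 733.6 − 84.58 = 649.0 lb (consistent with Σ oxide mass)
wt %: oxide over glass, times 100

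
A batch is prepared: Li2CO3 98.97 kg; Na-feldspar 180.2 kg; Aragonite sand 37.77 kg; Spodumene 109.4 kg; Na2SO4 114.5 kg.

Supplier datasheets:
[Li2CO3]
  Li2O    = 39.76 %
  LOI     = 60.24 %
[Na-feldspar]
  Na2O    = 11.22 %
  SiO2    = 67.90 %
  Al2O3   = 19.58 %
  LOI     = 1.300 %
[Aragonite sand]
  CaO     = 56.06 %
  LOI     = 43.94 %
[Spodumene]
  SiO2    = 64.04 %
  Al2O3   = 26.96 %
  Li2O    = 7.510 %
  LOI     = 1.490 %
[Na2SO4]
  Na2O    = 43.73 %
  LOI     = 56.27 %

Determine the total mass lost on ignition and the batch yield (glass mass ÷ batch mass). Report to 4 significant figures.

LOI loss = 144.6 kg; glass = 396.2 kg; yield = 73.26%

The working math maintains full precision from start to finish. In-progress results are printed (rounded to 4 significant digits) at each printed step — each reported value is rounded exactly once — all derived quantities (the five compositions, net glass mass, the totals, LOI, the yield) are rebuilt in full float precision using the weight values at 396.2 kg of glass exactly as shown in either problem or answer.
Loss on ignition, line by line:
  Li2CO3: 98.97 × 0.6024 = 59.62 kg
  Na-feldspar: 180.2 × 0.01300 = 2.343 kg
  Aragonite sand: 37.77 × 0.4394 = 16.60 kg
  Spodumene: 109.4 × 0.01490 = 1.630 kg
  Na2SO4: 114.5 × 0.5627 = 64.43 kg
Total LOI = 144.6 kg
Glass = batch − LOI = 540.8 − 144.6 = 396.2 kg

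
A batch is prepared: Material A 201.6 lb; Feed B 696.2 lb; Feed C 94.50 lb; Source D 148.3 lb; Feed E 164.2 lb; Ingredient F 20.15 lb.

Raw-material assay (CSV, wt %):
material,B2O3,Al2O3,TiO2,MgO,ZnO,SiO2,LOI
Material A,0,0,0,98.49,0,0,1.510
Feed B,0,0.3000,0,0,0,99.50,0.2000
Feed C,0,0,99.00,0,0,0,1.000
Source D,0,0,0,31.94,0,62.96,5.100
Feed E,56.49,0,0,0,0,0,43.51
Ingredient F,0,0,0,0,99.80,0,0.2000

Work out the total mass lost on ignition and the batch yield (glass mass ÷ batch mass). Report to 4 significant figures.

LOI loss = 84.43 lb; glass = 1241 lb; yield = 93.63%

All internal work carries full precision from first step to last; the intermediate values are printed rounded to four significant figures at each printed step — a single rounding produces each reported figure; the derived quantities are re-derived in full precision (the totals, yield, six oxide percentages, glass mass, LOI) using the weight values per 1241 lb of glass as given in problem or answer.
LOI of each material in turn:
  Material A: 201.6 × 0.01510 = 3.044 lb
  Feed B: 696.2 × 0.002000 = 1.392 lb
  Feed C: 94.50 × 0.01000 = 0.9450 lb
  Source D: 148.3 × 0.05100 = 7.563 lb
  Feed E: 164.2 × 0.4351 = 71.44 lb
  Ingredient F: 20.15 × 0.002000 = 0.04030 lb
Total LOI = 84.43 lb
Glass = batch − LOI = 1325 − 84.43 = 1241 lb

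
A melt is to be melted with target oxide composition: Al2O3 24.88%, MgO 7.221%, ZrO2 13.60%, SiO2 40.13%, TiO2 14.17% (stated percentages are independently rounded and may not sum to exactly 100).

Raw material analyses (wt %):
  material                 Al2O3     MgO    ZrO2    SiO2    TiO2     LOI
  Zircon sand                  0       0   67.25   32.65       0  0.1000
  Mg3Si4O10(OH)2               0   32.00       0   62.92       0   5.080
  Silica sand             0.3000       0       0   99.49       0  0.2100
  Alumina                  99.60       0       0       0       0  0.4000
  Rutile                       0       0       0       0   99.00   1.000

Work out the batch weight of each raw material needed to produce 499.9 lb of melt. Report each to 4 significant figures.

Batch per 499.9 lb melt:
  Zircon sand: 101.1 lb
  Mg3Si4O10(OH)2: 112.8 lb
  Silica sand: 97.12 lb
  Alumina: 124.6 lb
  Rutile: 71.55 lb
Total batch = 507.2 lb; LOI loss = 7.249 lb; yield = 98.57%

All internal work holds full precision from start to finish — mid-chain values are printed rounded to 4 significant digits across the worked steps. A single rounding finalizes each reported result — all derived quantities (the yield, totals, glass mass, ignition loss, five oxide percentages) are carried from the weighed amounts per 499.9 lb of glass in full precision as set out in the problem or answer text.
Target masses of each oxide per 499.9 lb melt:
  Al2O3: 24.88% × 499.9 = 124.4 lb
  MgO: 7.221% × 499.9 = 36.10 lb
  ZrO2: 13.60% × 499.9 = 67.99 lb
  SiO2: 40.13% × 499.9 = 200.6 lb
  TiO2: 14.17% × 499.9 = 70.84 lb
Sums-versus-targets review from the weights as reported, on the stated basis (delivered sums recover each target up to rounding of the answer):
  Al2O3: 97.12·0.003000 + 124.6·0.9960 = 124.4 lb (target 124.4 lb)
  MgO: 112.8·0.3200 = 36.10 lb (target 36.10 lb)
  ZrO2: 101.1·0.6725 = 67.99 lb (target 67.99 lb)
  SiO2: 101.1·0.3265 + 112.8·0.6292 + 97.12·0.9949 = 200.6 lb (target 200.6 lb)
  TiO2: 71.55·0.9900 = 70.83 lb (target 70.84 lb)
Glass-mass closure: the batch minus its LOI: 499.9 lb (summing oxide targets gives 499.9 lb; with the basis standing at 499.9 lb — any gap is answer rounding).
Total batch = Σ batch = 507.2 lb; loss to ignition Σ batch·LOI = 7.249 lb; yield: glass divided by total = 98.57%.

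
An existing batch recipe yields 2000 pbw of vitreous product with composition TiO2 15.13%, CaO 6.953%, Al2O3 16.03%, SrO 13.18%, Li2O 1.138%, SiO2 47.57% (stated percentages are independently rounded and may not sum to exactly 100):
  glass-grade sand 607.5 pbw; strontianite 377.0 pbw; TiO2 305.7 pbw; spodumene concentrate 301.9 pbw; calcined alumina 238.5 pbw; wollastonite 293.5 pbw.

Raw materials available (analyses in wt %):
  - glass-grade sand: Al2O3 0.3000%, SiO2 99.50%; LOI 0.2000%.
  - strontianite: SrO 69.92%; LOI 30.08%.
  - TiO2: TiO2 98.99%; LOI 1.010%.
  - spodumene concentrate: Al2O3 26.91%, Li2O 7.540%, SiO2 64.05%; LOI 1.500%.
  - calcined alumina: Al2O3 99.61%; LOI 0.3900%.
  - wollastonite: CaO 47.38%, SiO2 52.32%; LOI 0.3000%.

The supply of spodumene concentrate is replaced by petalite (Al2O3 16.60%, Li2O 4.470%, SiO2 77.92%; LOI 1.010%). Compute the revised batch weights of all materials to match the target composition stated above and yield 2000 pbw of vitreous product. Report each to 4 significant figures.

Revised batch per 2000 pbw vitreous product:
  glass-grade sand: 403.1 pbw
  strontianite: 377.0 pbw
  TiO2: 305.7 pbw
  petalite: 509.2 pbw
  calcined alumina: 235.8 pbw
  wollastonite: 293.5 pbw
Total batch = 2124 pbw; LOI loss = 124.2 pbw

All arithmetic keeps full precision through every step — working values are displayed (rounded to 4 significant digits) across the worked steps; each reported value is rounded just once; all derived quantities are carried at full precision (glass mass, ignition loss, the totals, six oxide percentages, the yield) using the weight values on 2000 pbw of glass precisely as stated by the problem or the answer.
Target oxide masses per 2000 pbw vitreous product:
  TiO2: 15.13% × 2000 = 302.6 pbw
  CaO: 6.953% × 2000 = 139.1 pbw
  Al2O3: 16.03% × 2000 = 320.6 pbw
  SrO: 13.18% × 2000 = 263.6 pbw
  Li2O: 1.138% × 2000 = 22.76 pbw
  SiO2: 47.57% × 2000 = 951.4 pbw
A balance pass over the oxides, from the weights as reported, for the quoted basis mass (sum by sum, the targets are met up to rounding of the answer):
  TiO2: 305.7·0.9899 = 302.6 pbw (target 302.6 pbw)
  CaO: 293.5·0.4738 = 139.1 pbw (target 139.1 pbw)
  Al2O3: 403.1·0.003000 + 509.2·0.1660 + 235.8·0.9961 = 320.6 pbw (target 320.6 pbw)
  SrO: 377.0·0.6992 = 263.6 pbw (target 263.6 pbw)
  Li2O: 509.2·0.04470 = 22.76 pbw (target 22.76 pbw)
  SiO2: 403.1·0.9950 + 509.2·0.7792 + 293.5·0.5232 = 951.4 pbw (target 951.4 pbw)
Glass-mass closure: Σ batch − LOI loss = 2000 pbw (the Σ of target masses is 2000 pbw; the stated basis being 2000 pbw — gaps are rounding artifacts).
Total batch = Σ batch = 2124 pbw; loss to ignition Σ batch·LOI = 124.2 pbw; the yield ratio, glass ÷ batch: 94.15%.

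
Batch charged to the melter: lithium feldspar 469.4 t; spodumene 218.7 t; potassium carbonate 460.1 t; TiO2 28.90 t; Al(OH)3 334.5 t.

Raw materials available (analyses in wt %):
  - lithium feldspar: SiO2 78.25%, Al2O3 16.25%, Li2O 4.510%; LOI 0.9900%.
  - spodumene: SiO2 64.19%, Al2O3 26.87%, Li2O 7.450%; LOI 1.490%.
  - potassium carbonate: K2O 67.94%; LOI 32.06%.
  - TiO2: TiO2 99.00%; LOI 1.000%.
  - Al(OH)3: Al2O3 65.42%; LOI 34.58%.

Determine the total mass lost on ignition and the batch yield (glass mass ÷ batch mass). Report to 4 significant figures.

LOI loss = 271.4 t; glass = 1240 t; yield = 82.05%

Exact precision is kept from first step to last — in-progress results appear, rounded to 4 significant figures, within the worked lines. Each reported result is rounded once only; derived quantities are carried using the weight values per 1240 t of glass in full precision (the totals, LOI, five oxide percentages, the yield, net glass mass) as they appear in the problem or the answer.
Ignition loss by material:
  lithium feldspar: 469.4 × 0.009900 = 4.647 t
  spodumene: 218.7 × 0.01490 = 3.259 t
  potassium carbonate: 460.1 × 0.3206 = 147.5 t
  TiO2: 28.90 × 0.01000 = 0.2890 t
  Al(OH)3: 334.5 × 0.3458 = 115.7 t
Total LOI = 271.4 t
Glass = batch − LOI = 1512 − 271.4 = 1240 t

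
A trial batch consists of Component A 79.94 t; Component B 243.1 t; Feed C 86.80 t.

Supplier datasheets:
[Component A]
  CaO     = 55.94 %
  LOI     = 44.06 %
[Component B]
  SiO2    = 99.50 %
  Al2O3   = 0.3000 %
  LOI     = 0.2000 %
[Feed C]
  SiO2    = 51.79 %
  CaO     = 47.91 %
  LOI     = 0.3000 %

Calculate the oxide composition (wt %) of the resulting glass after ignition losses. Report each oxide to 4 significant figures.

Glass mass = 373.9 t (batch 409.8 − LOI 35.97).
Composition: SiO2 76.72%, CaO 23.08%, Al2O3 0.1951%

Each numeric step runs at full precision through every step. Intermediates are displayed rounded to four significant digits in the working — each reported value takes a single rounding. Derived quantities, which include three oxide percentages, net glass mass, totals, LOI, the yield, are re-derived at full float precision, as quoted within the question or the answer, starting from the weights on 373.9 t of glass.
Mass of each oxide from the mix:
  SiO2: 243.1·0.9950 + 86.80·0.5179 = 286.8 t
  CaO: 79.94·0.5594 + 86.80·0.4791 = 86.30 t
  Al2O3: 243.1·0.003000 = 0.7293 t
LOI: 79.94·0.4406 + 243.1·0.002000 + 86.80·0.003000 = 35.97 t
Glass = total batch minus LOI = 409.8 − 35.97 = 373.9 t (equal to the oxide-mass sum)
percent share: oxide ÷ glass, ×100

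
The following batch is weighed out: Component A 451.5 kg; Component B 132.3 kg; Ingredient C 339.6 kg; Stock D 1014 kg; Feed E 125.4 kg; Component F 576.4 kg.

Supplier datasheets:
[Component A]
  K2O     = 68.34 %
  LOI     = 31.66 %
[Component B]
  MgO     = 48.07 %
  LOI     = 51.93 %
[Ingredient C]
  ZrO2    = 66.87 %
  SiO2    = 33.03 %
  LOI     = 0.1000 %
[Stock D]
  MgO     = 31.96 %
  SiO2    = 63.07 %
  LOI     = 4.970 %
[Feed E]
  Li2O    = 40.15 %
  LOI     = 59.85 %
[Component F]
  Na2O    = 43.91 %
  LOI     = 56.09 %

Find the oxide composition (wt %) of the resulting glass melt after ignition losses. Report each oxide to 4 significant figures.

Glass mass = 1978 kg (batch 2639 − LOI 660.7).
Composition: ZrO2 11.48%, Li2O 2.545%, K2O 15.60%, MgO 19.59%, Na2O 12.79%, SiO2 37.99%

Mid-chain values are printed rounded to 4 significant figures when written out — the working math holds full float precision at every stage — a single rounding produces every reported result — all derived quantities are carried from the weighed amounts at 1978 kg of glass at exact precision (the six compositions, net glass mass, totals, the yield, LOI) as they appear in the question or the answer.
Per-oxide mass from batch:
  ZrO2: 339.6·0.6687 = 227.1 kg
  Li2O: 125.4·0.4015 = 50.35 kg
  K2O: 451.5·0.6834 = 308.6 kg
  MgO: 132.3·0.4807 + 1014·0.3196 = 387.7 kg
  Na2O: 576.4·0.4391 = 253.1 kg
  SiO2: 339.6·0.3303 + 1014·0.6307 = 751.7 kg
LOI: 451.5·0.3166 + 132.3·0.5193 + 339.6·0.001000 + 1014·0.04970 + 125.4·0.5985 + 576.4·0.5609 = 660.7 kg
Resulting glass, batch − LOI: 2639 − 660.7 = 1978 kg (consistent with Σ oxide mass)
oxide / glass × 100 gives the wt %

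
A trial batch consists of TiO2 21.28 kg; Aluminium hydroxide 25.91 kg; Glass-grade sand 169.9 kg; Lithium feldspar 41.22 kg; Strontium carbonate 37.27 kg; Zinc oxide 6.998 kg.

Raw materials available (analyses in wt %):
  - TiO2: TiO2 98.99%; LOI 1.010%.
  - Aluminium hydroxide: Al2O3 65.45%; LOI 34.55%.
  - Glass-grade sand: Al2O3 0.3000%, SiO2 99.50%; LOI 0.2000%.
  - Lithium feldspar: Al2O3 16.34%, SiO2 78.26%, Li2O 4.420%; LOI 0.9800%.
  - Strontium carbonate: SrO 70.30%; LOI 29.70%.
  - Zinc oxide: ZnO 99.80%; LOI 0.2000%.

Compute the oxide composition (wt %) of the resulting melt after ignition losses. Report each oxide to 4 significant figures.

Mid-chain values are shown (rounded to 4 significant digits) across the worked steps. Each numeric step runs at exact precision all the way through — a single rounding produces each reported figure; all derived quantities (glass mass, six oxide percentages, yield, ignition loss, totals) are carried in full float precision from the batch weights for 281.6 kg of glass, as set out in the problem or answer text.
Oxide masses out of the charge:
  ZnO: 6.998·0.9980 = 6.984 kg
  TiO2: 21.28·0.9899 = 21.07 kg
  Al2O3: 25.91·0.6545 + 169.9·0.003000 + 41.22·0.1634 = 24.20 kg
  SiO2: 169.9·0.9950 + 41.22·0.7826 = 201.3 kg
  Li2O: 41.22·0.04420 = 1.822 kg
  SrO: 37.27·0.7030 = 26.20 kg
LOI: 21.28·0.01010 + 25.91·0.3455 + 169.9·0.002000 + 41.22·0.009800 + 37.27·0.2970 + 6.998·0.002000 = 20.99 kg
batch − LOI leaves glass = 302.6 − 20.99 = 281.6 kg (the oxide masses sum to this)
percent by weight: oxide/glass ×100

Glass mass = 281.6 kg (batch 302.6 − LOI 20.99).
Composition: ZnO 2.480%, TiO2 7.481%, Al2O3 8.595%, SiO2 71.49%, Li2O 0.6470%, SrO 9.305%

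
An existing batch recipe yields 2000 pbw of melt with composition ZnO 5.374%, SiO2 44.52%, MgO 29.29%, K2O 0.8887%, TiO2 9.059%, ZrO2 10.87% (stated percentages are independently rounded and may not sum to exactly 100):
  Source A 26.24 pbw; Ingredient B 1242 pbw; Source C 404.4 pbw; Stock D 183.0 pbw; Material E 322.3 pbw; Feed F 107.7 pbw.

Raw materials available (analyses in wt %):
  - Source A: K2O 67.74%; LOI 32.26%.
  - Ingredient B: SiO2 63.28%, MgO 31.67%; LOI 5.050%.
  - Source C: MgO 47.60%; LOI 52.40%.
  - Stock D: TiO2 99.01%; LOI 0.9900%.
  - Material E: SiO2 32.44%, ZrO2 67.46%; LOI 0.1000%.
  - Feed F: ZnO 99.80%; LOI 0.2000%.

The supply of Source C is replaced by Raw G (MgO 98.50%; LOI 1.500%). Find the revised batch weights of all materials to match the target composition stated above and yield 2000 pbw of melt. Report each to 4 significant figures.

Revised batch per 2000 pbw melt:
  Source A: 26.24 pbw
  Ingredient B: 1242 pbw
  Raw G: 195.4 pbw
  Stock D: 183.0 pbw
  Material E: 322.3 pbw
  Feed F: 107.7 pbw
Total batch = 2077 pbw; LOI loss = 76.47 pbw

Values along the way appear, with 4-significant-digit rounding, when written out — each numeric step holds exact precision through every step. Every reported number is rounded only once. All derived quantities are carried from the batch weights for 2000 pbw of glass in full float precision (six oxide percentages, the totals, LOI, net glass mass, the yield) as given in either problem or answer.
Target masses of each oxide per 2000 pbw melt:
  ZnO: 5.374% × 2000 = 107.5 pbw
  SiO2: 44.52% × 2000 = 890.4 pbw
  MgO: 29.29% × 2000 = 585.8 pbw
  K2O: 0.8887% × 2000 = 17.77 pbw
  TiO2: 9.059% × 2000 = 181.2 pbw
  ZrO2: 10.87% × 2000 = 217.4 pbw
A balance pass over the oxides, from the weights as reported, at the basis given (sums match the target masses inside rounding margins):
  ZnO: 107.7·0.9980 = 107.5 pbw (target 107.5 pbw)
  SiO2: 1242·0.6328 + 322.3·0.3244 = 890.5 pbw (target 890.4 pbw)
  MgO: 1242·0.3167 + 195.4·0.9850 = 585.8 pbw (target 585.8 pbw)
  K2O: 26.24·0.6774 = 17.77 pbw (target 17.77 pbw)
  TiO2: 183.0·0.9901 = 181.2 pbw (target 181.2 pbw)
  ZrO2: 322.3·0.6746 = 217.4 pbw (target 217.4 pbw)
Glass mass check: batch Σ − ignition loss = 2000 pbw (targets for the oxides total 2000 pbw; versus the stated basis of 2000 pbw — differing by rounding only).
Adding the batch up: Σ batch = 2077 pbw; the LOI term Σ batch·LOI equals 76.47 pbw; the yield ratio, glass ÷ batch: 96.32%.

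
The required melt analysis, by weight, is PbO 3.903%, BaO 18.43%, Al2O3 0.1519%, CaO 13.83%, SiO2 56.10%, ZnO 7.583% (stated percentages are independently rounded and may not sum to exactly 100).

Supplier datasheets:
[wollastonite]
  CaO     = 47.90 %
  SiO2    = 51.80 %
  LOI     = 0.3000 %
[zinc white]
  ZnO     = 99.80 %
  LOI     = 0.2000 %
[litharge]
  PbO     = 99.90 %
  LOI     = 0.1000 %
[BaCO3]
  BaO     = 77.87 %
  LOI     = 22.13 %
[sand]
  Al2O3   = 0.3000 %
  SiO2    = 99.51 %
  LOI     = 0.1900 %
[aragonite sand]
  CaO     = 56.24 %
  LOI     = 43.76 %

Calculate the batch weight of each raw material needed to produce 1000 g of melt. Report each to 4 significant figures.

Batch per 1000 g melt:
  wollastonite: 110.3 g
  zinc white: 75.98 g
  litharge: 39.07 g
  BaCO3: 236.7 g
  sand: 506.3 g
  aragonite sand: 151.9 g
Total batch = 1120 g; LOI loss = 120.3 g; yield = 89.26%

Mid-chain values are displayed (rounded to four significant figures) when written out; every computation carries exact precision at each step — every reported result is rounded once only — derived quantities are computed at full float precision (ignition loss, the six compositions, glass mass, the totals, the yield) starting from the weights on 1000 g of glass, exactly as shown in either problem or answer.
Oxide-by-oxide targets in 1000 g melt:
  PbO: 3.903% × 1000 = 39.03 g
  BaO: 18.43% × 1000 = 184.3 g
  Al2O3: 0.1519% × 1000 = 1.519 g
  CaO: 13.83% × 1000 = 138.3 g
  SiO2: 56.10% × 1000 = 561.0 g
  ZnO: 7.583% × 1000 = 75.83 g
Sums-versus-targets review working from each reported weight, per the basis as stated (oxide sums agree with the targets modulo rounding of the values):
  PbO: 39.07·0.9990 = 39.03 g (target 39.03 g)
  BaO: 236.7·0.7787 = 184.3 g (target 184.3 g)
  Al2O3: 506.3·0.003000 = 1.519 g (target 1.519 g)
  CaO: 110.3·0.4790 + 151.9·0.5624 = 138.3 g (target 138.3 g)
  SiO2: 110.3·0.5180 + 506.3·0.9951 = 561.0 g (target 561.0 g)
  ZnO: 75.98·0.9980 = 75.83 g (target 75.83 g)
Auditing the glass mass value: batch Σ − ignition loss = 999.9 g (per-oxide target masses sum to 1000 g; against the stated basis, 1000 g — a pure rounding effect).
Total batch = Σ batch = 1120 g; Σ batch·LOI gives LOI loss = 120.3 g; as yield: glass ÷ batch → 89.26%.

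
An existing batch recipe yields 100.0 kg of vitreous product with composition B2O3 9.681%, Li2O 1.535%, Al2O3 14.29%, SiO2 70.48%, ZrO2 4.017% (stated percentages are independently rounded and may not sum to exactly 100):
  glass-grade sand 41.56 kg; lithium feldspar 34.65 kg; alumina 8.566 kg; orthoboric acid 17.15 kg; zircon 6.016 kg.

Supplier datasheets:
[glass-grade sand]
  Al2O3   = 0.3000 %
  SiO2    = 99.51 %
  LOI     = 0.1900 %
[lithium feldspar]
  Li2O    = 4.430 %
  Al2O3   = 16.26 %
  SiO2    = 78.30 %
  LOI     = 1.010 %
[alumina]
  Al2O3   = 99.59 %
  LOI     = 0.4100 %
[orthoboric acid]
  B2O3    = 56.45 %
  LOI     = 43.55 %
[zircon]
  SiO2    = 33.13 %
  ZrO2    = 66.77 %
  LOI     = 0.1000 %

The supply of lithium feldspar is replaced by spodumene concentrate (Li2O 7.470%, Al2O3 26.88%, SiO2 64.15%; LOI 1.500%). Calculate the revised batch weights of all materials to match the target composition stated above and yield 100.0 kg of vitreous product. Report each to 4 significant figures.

Each numeric step holds full precision in all steps. Intermediates are displayed (rounded to four significant figures) within the worked lines — a single rounding produces each reported number; derived quantities (net glass mass, the five compositions, ignition loss, the yield, the totals) are recomputed from the batch weights at 100.0 kg of glass at full precision, as they appear in the question or the answer.
Oxide mass targets, per 100.0 kg vitreous product:
  B2O3: 9.681% × 100.0 = 9.681 kg
  Li2O: 1.535% × 100.0 = 1.535 kg
  Al2O3: 14.29% × 100.0 = 14.29 kg
  SiO2: 70.48% × 100.0 = 70.48 kg
  ZrO2: 4.017% × 100.0 = 4.017 kg
A balance pass over the oxides, applying the batch weights above, per the basis as stated (target by target, the sums agree inside rounding margins):
  B2O3: 17.15·0.5645 = 9.681 kg (target 9.681 kg)
  Li2O: 20.55·0.07470 = 1.535 kg (target 1.535 kg)
  Al2O3: 55.58·0.003000 + 20.55·0.2688 + 8.635·0.9959 = 14.29 kg (target 14.29 kg)
  SiO2: 55.58·0.9951 + 20.55·0.6415 + 6.016·0.3313 = 70.48 kg (target 70.48 kg)
  ZrO2: 6.016·0.6677 = 4.017 kg (target 4.017 kg)
Glass-mass bookkeeping: the batch minus its LOI: 100.0 kg (per-oxide target masses sum to 100.0 kg; the stated basis being 100.0 kg — gaps are rounding artifacts).
Summing the batch: Σ batch = 107.9 kg; Σ batch·LOI gives LOI loss = 7.924 kg; the yield ratio, glass ÷ batch: 92.66%.

Revised batch per 100.0 kg vitreous product:
  glass-grade sand: 55.58 kg
  spodumene concentrate: 20.55 kg
  alumina: 8.635 kg
  orthoboric acid: 17.15 kg
  zircon: 6.016 kg
Total batch = 107.9 kg; LOI loss = 7.924 kg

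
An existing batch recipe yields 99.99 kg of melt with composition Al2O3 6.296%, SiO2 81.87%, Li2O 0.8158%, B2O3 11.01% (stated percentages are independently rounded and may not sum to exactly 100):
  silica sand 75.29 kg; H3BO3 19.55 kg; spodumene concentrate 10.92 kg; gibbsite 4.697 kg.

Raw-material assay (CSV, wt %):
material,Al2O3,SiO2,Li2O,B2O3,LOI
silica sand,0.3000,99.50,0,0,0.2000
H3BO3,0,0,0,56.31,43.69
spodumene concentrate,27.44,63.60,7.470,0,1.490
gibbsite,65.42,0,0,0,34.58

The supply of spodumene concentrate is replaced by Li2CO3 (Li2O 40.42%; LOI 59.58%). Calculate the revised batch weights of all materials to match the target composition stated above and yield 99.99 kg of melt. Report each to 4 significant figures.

The whole derivation runs at full precision throughout. In-progress results are displayed rounded to 4 significant figures within the worked lines — every reported result is rounded just once; the derived quantities are computed starting from the weights at 99.99 kg of glass at exact precision (net glass mass, the yield, the totals, four oxide percentages, LOI) as set out in either problem or answer.
Oxide-by-oxide targets in 99.99 kg melt:
  Al2O3: 6.296% × 99.99 = 6.295 kg
  SiO2: 81.87% × 99.99 = 81.86 kg
  Li2O: 0.8158% × 99.99 = 0.8157 kg
  B2O3: 11.01% × 99.99 = 11.01 kg
Sums-versus-targets review working from each reported weight, on the stated basis (summed amounts equal target values inside rounding margins):
  Al2O3: 82.27·0.003000 + 9.246·0.6542 = 6.296 kg (target 6.295 kg)
  SiO2: 82.27·0.9950 = 81.86 kg (target 81.86 kg)
  Li2O: 2.018·0.4042 = 0.8157 kg (target 0.8157 kg)
  B2O3: 19.55·0.5631 = 11.01 kg (target 11.01 kg)
Auditing the glass mass value: batch Σ − ignition loss = 99.98 kg (targets for the oxides total 99.98 kg; stated basis 99.99 kg — a pure rounding effect).
Total batch = Σ batch = 113.1 kg; loss to ignition Σ batch·LOI = 13.11 kg; the yield ratio, glass ÷ batch: 88.41%.

Revised batch per 99.99 kg melt:
  silica sand: 82.27 kg
  H3BO3: 19.55 kg
  Li2CO3: 2.018 kg
  gibbsite: 9.246 kg
Total batch = 113.1 kg; LOI loss = 13.11 kg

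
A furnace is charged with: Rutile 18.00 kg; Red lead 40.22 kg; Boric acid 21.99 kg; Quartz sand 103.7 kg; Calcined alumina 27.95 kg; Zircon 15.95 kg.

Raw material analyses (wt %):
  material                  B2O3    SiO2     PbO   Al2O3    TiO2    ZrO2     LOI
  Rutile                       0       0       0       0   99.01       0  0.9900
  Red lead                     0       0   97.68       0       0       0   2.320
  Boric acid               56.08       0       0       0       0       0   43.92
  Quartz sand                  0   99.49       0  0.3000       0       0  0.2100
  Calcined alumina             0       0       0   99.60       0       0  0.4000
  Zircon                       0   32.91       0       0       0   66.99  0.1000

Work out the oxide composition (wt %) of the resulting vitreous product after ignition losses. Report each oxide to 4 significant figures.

Glass mass = 216.7 kg (batch 227.8 − LOI 11.11).
Composition: B2O3 5.691%, SiO2 50.03%, PbO 18.13%, Al2O3 12.99%, TiO2 8.224%, ZrO2 4.931%

Every computation runs at full precision end to end; intermediates are printed, rounded to 4 significant figures, across the worked steps; every reported value is rounded just once; derived quantities, which include ignition loss, the yield, the totals, six oxide percentages, glass mass, are computed at exact precision, as quoted within the problem or the answer, starting from the weights on 216.7 kg of glass.
What the batch supplies per oxide:
  B2O3: 21.99·0.5608 = 12.33 kg
  SiO2: 103.7·0.9949 + 15.95·0.3291 = 108.4 kg
  PbO: 40.22·0.9768 = 39.29 kg
  Al2O3: 103.7·0.003000 + 27.95·0.9960 = 28.15 kg
  TiO2: 18.00·0.9901 = 17.82 kg
  ZrO2: 15.95·0.6699 = 10.68 kg
LOI: 18.00·0.009900 + 40.22·0.02320 + 21.99·0.4392 + 103.7·0.002100 + 27.95·0.004000 + 15.95·0.001000 = 11.11 kg
The glass mass, total less LOI, = 227.8 − 11.11 = 216.7 kg (the oxide masses sum to this)
percent by weight: oxide/glass ×100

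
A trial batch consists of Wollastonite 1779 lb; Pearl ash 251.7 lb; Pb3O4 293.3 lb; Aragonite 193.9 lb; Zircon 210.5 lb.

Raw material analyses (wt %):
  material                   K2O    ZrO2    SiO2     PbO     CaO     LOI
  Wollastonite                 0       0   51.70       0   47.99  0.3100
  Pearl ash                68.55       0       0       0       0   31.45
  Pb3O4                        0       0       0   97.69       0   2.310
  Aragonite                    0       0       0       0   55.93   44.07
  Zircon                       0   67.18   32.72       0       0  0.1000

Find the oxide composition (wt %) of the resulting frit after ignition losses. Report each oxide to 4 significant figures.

Glass mass = 2551 lb (batch 2728 − LOI 177.1).
Composition: K2O 6.763%, ZrO2 5.543%, SiO2 38.75%, PbO 11.23%, CaO 37.71%

Values along the way are rounded off to 4 significant figures when displayed; all internal work maintains exact precision end to end — exactly one rounding is applied to every reported number. Derived quantities, which include ignition loss, glass mass, totals, yield, five oxide percentages, are re-derived in exact precision, as set out in the question or the answer, using the weight values on 2551 lb of glass.
Oxide masses out of the charge:
  K2O: 251.7·0.6855 = 172.5 lb
  ZrO2: 210.5·0.6718 = 141.4 lb
  SiO2: 1779·0.5170 + 210.5·0.3272 = 988.6 lb
  PbO: 293.3·0.9769 = 286.5 lb
  CaO: 1779·0.4799 + 193.9·0.5593 = 962.2 lb
LOI: 1779·0.003100 + 251.7·0.3145 + 293.3·0.02310 + 193.9·0.4407 + 210.5·0.001000 = 177.1 lb
Glass = total batch minus LOI = 2728 − 177.1 = 2551 lb (= Σ oxide masses)
wt %: oxide over glass, times 100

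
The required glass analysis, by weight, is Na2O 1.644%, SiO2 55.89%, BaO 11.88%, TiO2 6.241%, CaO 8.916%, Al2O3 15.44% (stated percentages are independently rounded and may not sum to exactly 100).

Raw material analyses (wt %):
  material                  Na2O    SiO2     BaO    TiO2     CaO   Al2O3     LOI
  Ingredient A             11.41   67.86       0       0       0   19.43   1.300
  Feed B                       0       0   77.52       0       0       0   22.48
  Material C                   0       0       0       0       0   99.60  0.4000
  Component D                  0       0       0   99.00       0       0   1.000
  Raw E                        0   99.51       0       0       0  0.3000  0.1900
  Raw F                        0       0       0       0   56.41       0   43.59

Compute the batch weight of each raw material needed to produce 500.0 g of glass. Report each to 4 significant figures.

Full precision is maintained in every operation; the intermediate values are displayed (rounded to four significant digits) as written; every reported result takes exactly one rounding. All derived quantities, including glass mass, six oxide percentages, the yield, LOI, totals, are carried using the weight values for 500.0 g of glass at exact precision, exactly as printed in the problem or the answer.
Target oxide masses per 500.0 g glass:
  Na2O: 1.644% × 500.0 = 8.220 g
  SiO2: 55.89% × 500.0 = 279.4 g
  BaO: 11.88% × 500.0 = 59.40 g
  TiO2: 6.241% × 500.0 = 31.20 g
  CaO: 8.916% × 500.0 = 44.58 g
  Al2O3: 15.44% × 500.0 = 77.20 g
Verifying the oxide balance on the weights just shown, for the quoted basis mass (each sum matches its target mass up to rounding of the answer):
  Na2O: 72.04·0.1141 = 8.220 g (target 8.220 g)
  SiO2: 72.04·0.6786 + 231.7·0.9951 = 279.5 g (target 279.4 g)
  BaO: 76.63·0.7752 = 59.40 g (target 59.40 g)
  TiO2: 31.52·0.9900 = 31.20 g (target 31.20 g)
  CaO: 79.03·0.5641 = 44.58 g (target 44.58 g)
  Al2O3: 72.04·0.1943 + 62.76·0.9960 + 231.7·0.003000 = 77.20 g (target 77.20 g)
The glass-mass cross-check: batch Σ − ignition loss = 500.1 g (the targets, summed, come to 500.1 g; with the basis standing at 500.0 g — deltas are rounding alone).
Adding the batch up: Σ batch = 553.7 g; LOI loss = Σ batch·LOI = 53.62 g; the yield ratio, glass ÷ batch: 90.32%.

Batch per 500.0 g glass:
  Ingredient A: 72.04 g
  Feed B: 76.63 g
  Material C: 62.76 g
  Component D: 31.52 g
  Raw E: 231.7 g
  Raw F: 79.03 g
Total batch = 553.7 g; LOI loss = 53.62 g; yield = 90.32%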